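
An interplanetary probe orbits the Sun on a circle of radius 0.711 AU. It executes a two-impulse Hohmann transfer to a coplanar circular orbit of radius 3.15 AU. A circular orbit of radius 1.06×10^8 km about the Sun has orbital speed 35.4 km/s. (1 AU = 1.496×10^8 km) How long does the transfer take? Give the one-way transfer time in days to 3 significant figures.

From the circular-orbit relation v² = μ/r at r = 1.06×10^8 km: μ = v²r = (35.4)² × 1.06×10^8 = 1.32835×10^11 km³/s².
In km: r₁ = 0.711 × 1.496×10^8 = 1.063656×10^8 km; r₂ = 3.15 × 1.496×10^8 = 4.7124×10^8 km.
The Hohmann ellipse has a_t = (r₁ + r₂)/2 = 2.888028×10^8 km.
Transfer time t = π√(a_t³/μ) = π√((2.888028×10^8)³ / 1.32835×10^11) = 4.231×10^7 s.
Converting: 4.231×10^7 s ÷ 86400 s/day = 490 days.

t = 490 days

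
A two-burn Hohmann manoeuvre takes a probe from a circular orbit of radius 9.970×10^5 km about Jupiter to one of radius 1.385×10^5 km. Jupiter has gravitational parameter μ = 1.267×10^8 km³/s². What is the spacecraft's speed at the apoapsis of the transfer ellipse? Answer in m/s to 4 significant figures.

v = 5568 m/s

The Hohmann ellipse has a_t = (r₁ + r₂)/2 = 5.6775×10^5 km.
The apoapsis of the transfer ellipse is at r = 9.970×10^5 km.
Vis-viva: v = √[μ(2/r − 1/a_t)] = √[1.267×10^8 × (2/9.970×10^5 − 1/5.6775×10^5)] = 5.568 km/s.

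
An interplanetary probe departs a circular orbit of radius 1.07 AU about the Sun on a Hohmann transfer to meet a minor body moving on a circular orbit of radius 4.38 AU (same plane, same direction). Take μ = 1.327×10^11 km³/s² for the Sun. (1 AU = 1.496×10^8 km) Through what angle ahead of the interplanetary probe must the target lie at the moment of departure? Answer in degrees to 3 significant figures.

In km: r₁ = 1.07 × 1.496×10^8 = 1.60072×10^8 km; r₂ = 4.38 × 1.496×10^8 = 6.55248×10^8 km.
Transfer-ellipse semi-major axis a_t = (r₁ + r₂)/2 = (1.60072×10^8 + 6.55248×10^8)/2 = 4.0766×10^8 km.
The half-period of the transfer ellipse is t = π√(a_t³/μ) = 7.098×10^7 s.
Target angular speed ω₂ = √(μ/r₂³) = 2.172×10^-8 rad/s.
Angle swept by the target during transfer: ω₂·t = 1.5417 rad = 88.33°.
Arrival is 180° from departure on the ellipse, so φ = 180° − 88.33° = 91.7°.

φ = 91.7°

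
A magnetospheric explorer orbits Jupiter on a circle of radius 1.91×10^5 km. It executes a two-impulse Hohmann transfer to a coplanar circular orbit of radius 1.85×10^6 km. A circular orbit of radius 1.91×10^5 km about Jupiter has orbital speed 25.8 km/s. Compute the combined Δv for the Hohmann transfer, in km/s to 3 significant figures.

Δv = 13.6 km/s

From the circular-orbit relation v² = μ/r at r = 1.91×10^5 km: μ = v²r = (25.8)² × 1.91×10^5 = 1.27137×10^8 km³/s².
Semi-major axis of the transfer orbit: a_t = (1.910×10^5 + 1.850×10^6)/2 = 1.0205×10^6 km.
At r₁ the circular-orbit speed is v₁ = √(μ/r₁) = 25.800 km/s.
Transfer-orbit speed at r₁ (v² = μ(2/r − 1/a)): v_p = √[μ(2/r₁ − 1/a_t)] = 34.738 km/s.
First burn Δv₁ = |v_p − v₁| = 8.938 km/s.
At r₂, v₂ = √(μ/r₂) = 8.290 km/s.
Transfer-orbit speed at r₂: v_a = √[μ(2/r₂ − 1/a_t)] = 3.586 km/s.
Second burn Δv₂ = |v₂ − v_a| = 4.704 km/s.
Δv = Δv₁ + Δv₂ = 8.938 + 4.704 = 13.64 km/s.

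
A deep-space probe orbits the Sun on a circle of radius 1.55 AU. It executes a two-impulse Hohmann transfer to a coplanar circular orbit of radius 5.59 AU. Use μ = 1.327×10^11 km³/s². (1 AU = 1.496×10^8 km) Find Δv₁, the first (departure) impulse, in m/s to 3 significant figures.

In km: r₁ = 1.55 × 1.496×10^8 = 2.3188×10^8 km; r₂ = 5.59 × 1.496×10^8 = 8.36264×10^8 km.
Semi-major axis of the transfer orbit: a_t = (2.3188×10^8 + 8.36264×10^8)/2 = 5.34072×10^8 km.
Circular speed at r = 2.3188×10^8 km: v_c = √(μ/r) = 23.9223 km/s.
Transfer-orbit speed at the same r (vis-viva, a = a_t): v_t = √[μ(2/r − 1/a_t)] = 29.9347 km/s.
Δv₁ = |v_t − v_c| = |29.9347 − 23.9223| = 6.012 km/s.

Δv₁ = 6010 m/s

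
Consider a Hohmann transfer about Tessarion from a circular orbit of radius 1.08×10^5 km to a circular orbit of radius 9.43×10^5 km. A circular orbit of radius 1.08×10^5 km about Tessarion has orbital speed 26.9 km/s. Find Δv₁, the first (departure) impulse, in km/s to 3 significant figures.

Δv₁ = 9.13 km/s

From the circular-orbit relation v² = μ/r at r = 1.08×10^5 km: μ = v²r = (26.9)² × 1.08×10^5 = 7.81499×10^7 km³/s².
The Hohmann ellipse has a_t = (r₁ + r₂)/2 = 5.255×10^5 km.
On the circular orbit at r = 1.080×10^5 km, v_c = √(μ/r) = 26.900 km/s.
Vis-viva on the transfer ellipse at r = 1.080×10^5 km gives v_t = √[μ(2/r − 1/a_t)] = 36.035 km/s.
Δv₁ = |v_t − v_c| = |36.035 − 26.900| = 9.135 km/s.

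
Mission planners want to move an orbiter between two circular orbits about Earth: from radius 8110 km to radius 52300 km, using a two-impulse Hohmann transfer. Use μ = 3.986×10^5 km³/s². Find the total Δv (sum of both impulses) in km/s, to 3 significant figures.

Transfer-ellipse semi-major axis a_t = (r₁ + r₂)/2 = (8110 + 52300)/2 = 30205 km.
At r₁ the circular-orbit speed is v₁ = √(μ/r₁) = 7.01065 km/s.
On the transfer ellipse at r₁, vis-viva equation gives v_p = √[μ(2/r₁ − 1/a_t)] = 9.22507 km/s.
First burn Δv₁ = |v_p − v₁| = 2.2144 km/s.
At r₂, v₂ = √(μ/r₂) = 2.7607 km/s.
Transfer-orbit speed at r₂: v_a = √[μ(2/r₂ − 1/a_t)] = 1.4305 km/s.
Second burn Δv₂ = |v₂ − v_a| = 1.3302 km/s.
Total Δv = Δv₁ + Δv₂ = 3.545 km/s.

Δv = 3.54 km/s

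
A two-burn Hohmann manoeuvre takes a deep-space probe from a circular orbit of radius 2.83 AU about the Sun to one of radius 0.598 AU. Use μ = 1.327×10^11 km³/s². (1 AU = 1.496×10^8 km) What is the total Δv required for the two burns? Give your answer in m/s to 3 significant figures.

Δv = 18200 m/s

In km: r₁ = 2.83 × 1.496×10^8 = 4.23368×10^8 km; r₂ = 0.598 × 1.496×10^8 = 8.94608×10^7 km.
Semi-major axis of the transfer orbit: a_t = (4.23368×10^8 + 8.94608×10^7)/2 = 2.564144×10^8 km.
At r₁ the circular-orbit speed is v₁ = √(μ/r₁) = 17.704 km/s.
On the transfer ellipse at r₁, vis-viva gives v_a = √[μ(2/r₁ − 1/a_t)] = 10.457 km/s.
First burn Δv₁ = |v_a − v₁| = 7.247 km/s.
At r₂, v₂ = √(μ/r₂) = 38.5140 km/s.
Transfer-orbit speed at r₂: v_p = √[μ(2/r₂ − 1/a_t)] = 49.4888 km/s.
Second burn Δv₂ = |v₂ − v_p| = 10.97 km/s.
Δv = Δv₁ + Δv₂ = 7.247 + 10.97 = 18.22 km/s.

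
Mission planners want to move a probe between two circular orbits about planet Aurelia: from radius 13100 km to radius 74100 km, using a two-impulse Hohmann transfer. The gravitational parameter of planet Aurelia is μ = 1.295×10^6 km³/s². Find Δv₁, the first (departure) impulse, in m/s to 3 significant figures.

Δv₁ = 3020 m/s

The Hohmann ellipse has a_t = (r₁ + r₂)/2 = 43600 km.
On the circular orbit at r = 13100 km, v_c = √(μ/r) = 9.9426 km/s.
Vis-viva on the transfer ellipse at r = 13100 km gives v_t = √[μ(2/r − 1/a_t)] = 12.962 km/s.
Δv₁ = |v_t − v_c| = |12.962 − 9.9426| = 3.019 km/s.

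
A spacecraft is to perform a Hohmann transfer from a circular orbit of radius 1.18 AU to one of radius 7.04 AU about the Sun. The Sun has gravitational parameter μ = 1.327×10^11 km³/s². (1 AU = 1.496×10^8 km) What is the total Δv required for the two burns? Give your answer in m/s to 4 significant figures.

In km: r₁ = 1.18 × 1.496×10^8 = 1.76528×10^8 km; r₂ = 7.04 × 1.496×10^8 = 1.053184×10^9 km.
Semi-major axis of the transfer orbit: a_t = (1.76528×10^8 + 1.053184×10^9)/2 = 6.14856×10^8 km.
At r₁ the circular-orbit speed is v₁ = √(μ/r₁) = 27.4176 km/s.
On the transfer ellipse at r₁, v² = μ(2/r − 1/a) gives v_p = √[μ(2/r₁ − 1/a_t)] = 35.8834 km/s.
First burn Δv₁ = |v_p − v₁| = 8.466 km/s.
At r₂, v₂ = √(μ/r₂) = 11.225 km/s.
Transfer-orbit speed at r₂: v_a = √[μ(2/r₂ − 1/a_t)] = 6.0146 km/s.
Second burn Δv₂ = |v₂ − v_a| = 5.210 km/s.
Total Δv = Δv₁ + Δv₂ = 13.68 km/s.

Δv = 13680 m/s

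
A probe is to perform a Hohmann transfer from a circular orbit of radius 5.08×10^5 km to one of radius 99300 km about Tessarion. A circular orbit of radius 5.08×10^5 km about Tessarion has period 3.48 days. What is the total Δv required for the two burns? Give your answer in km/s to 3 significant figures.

Δv = 11.6 km/s

From Kepler's third law T² = 4π²r³/μ at r = 5.08×10^5 km, T = 3.48 days = 3.48 × 86400 s = 3.00672×10^5 s: μ = 4π²r³/T² = 5.72486×10^7 km³/s².
The Hohmann ellipse has a_t = (r₁ + r₂)/2 = 3.0365×10^5 km.
At r₁ the circular-orbit speed is v₁ = √(μ/r₁) = 10.616 km/s.
On the transfer ellipse at r₁, v² = μ(2/r − 1/a) gives v_a = √[μ(2/r₁ − 1/a_t)] = 6.0707 km/s.
First burn Δv₁ = |v_a − v₁| = 4.545 km/s.
At r₂, v₂ = √(μ/r₂) = 24.011 km/s.
Transfer-orbit speed at r₂: v_p = √[μ(2/r₂ − 1/a_t)] = 31.057 km/s.
Second burn Δv₂ = |v₂ − v_p| = 7.046 km/s.
Total Δv = Δv₁ + Δv₂ = 11.59 km/s.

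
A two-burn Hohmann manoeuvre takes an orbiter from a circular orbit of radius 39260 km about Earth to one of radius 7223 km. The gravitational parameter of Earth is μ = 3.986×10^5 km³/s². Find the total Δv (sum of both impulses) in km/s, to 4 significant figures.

The Hohmann ellipse has a_t = (r₁ + r₂)/2 = 23241.5 km.
At r₁ the circular-orbit speed is v₁ = √(μ/r₁) = 3.186 km/s.
Transfer-orbit speed at r₁ (vis-viva): v_a = √[μ(2/r₁ − 1/a_t)] = 1.776 km/s.
First burn Δv₁ = |v_a − v₁| = 1.410 km/s.
At r₂, v₂ = √(μ/r₂) = 7.429 km/s.
Transfer-orbit speed at r₂: v_p = √[μ(2/r₂ − 1/a_t)] = 9.655 km/s.
Second burn Δv₂ = |v₂ − v_p| = 2.226 km/s.
Δv = Δv₁ + Δv₂ = 1.410 + 2.226 = 3.636 km/s.

Δv = 3.636 km/s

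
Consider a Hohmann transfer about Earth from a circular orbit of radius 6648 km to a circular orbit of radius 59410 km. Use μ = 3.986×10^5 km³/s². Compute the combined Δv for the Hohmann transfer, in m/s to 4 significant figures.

Semi-major axis of the transfer orbit: a_t = (6648 + 59410)/2 = 33029 km.
At r₁ the circular-orbit speed is v₁ = √(μ/r₁) = 7.7432 km/s.
Transfer-orbit speed at r₁ (vis-viva): v_p = √[μ(2/r₁ − 1/a_t)] = 10.385 km/s.
First burn Δv₁ = |v_p − v₁| = 2.642 km/s.
Circular speed at r₂: v₂ = √(μ/r₂) = 2.590 km/s.
Transfer-orbit speed at r₂: v_a = √[μ(2/r₂ − 1/a_t)] = 1.162 km/s.
Second burn Δv₂ = |v₂ − v_a| = 1.428 km/s.
Total Δv = Δv₁ + Δv₂ = 4.070 km/s.

Δv = 4070 m/s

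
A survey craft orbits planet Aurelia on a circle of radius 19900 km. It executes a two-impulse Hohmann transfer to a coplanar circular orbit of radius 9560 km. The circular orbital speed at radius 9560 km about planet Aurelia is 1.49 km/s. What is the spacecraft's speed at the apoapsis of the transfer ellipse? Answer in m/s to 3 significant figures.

v = 832 m/s

From the circular-orbit relation v² = μ/r at r = 9560 km: μ = v²r = (1.49)² × 9560 = 21224.2 km³/s².
The Hohmann ellipse has a_t = (r₁ + r₂)/2 = 14730 km.
The apoapsis of the transfer ellipse is at r = 19900 km.
Vis-viva: v = √[μ(2/r − 1/a_t)] = √[21224.2 × (2/19900 − 1/14730)] = 0.8320 km/s.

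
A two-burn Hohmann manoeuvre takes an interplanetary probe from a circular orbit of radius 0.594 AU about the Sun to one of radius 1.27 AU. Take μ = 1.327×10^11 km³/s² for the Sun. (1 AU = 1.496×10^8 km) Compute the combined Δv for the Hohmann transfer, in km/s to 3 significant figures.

Δv = 11.8 km/s

In km: r₁ = 0.594 × 1.496×10^8 = 8.88624×10^7 km; r₂ = 1.27 × 1.496×10^8 = 1.89992×10^8 km.
The Hohmann ellipse has a_t = (r₁ + r₂)/2 = 1.394272×10^8 km.
Circular speed at r₁: v₁ = √(μ/r₁) = √(1.327×10^11/8.88624×10^7) = 38.6435 km/s.
On the transfer ellipse at r₁, v² = μ(2/r − 1/a) gives v_p = √[μ(2/r₁ − 1/a_t)] = 45.1097 km/s.
First burn Δv₁ = |v_p − v₁| = 6.466 km/s.
Circular speed at r₂: v₂ = √(μ/r₂) = 26.43 km/s.
Transfer-orbit speed at r₂: v_a = √[μ(2/r₂ − 1/a_t)] = 21.10 km/s.
Second burn Δv₂ = |v₂ − v_a| = 5.330 km/s.
Total Δv = Δv₁ + Δv₂ = 11.80 km/s.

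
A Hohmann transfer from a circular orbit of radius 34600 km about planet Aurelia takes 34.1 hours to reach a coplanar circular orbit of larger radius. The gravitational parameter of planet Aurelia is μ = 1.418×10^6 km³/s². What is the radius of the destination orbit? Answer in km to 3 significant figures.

Transfer time t = 34.1 hours = 1.2276×10^5 s, and t = π√(a_t³/μ).
So a_t = (μ t²/π²)^(1/3) = (1.418×10^6 × (1.2276×10^5)² / π²)^(1/3) = 1.2937×10^5 km.
Since a_t = (r₁ + r₂)/2, r₂ = 2a_t − r₁ = 2×1.2937×10^5 − 34600 = 2.2414×10^5 km.

r₂ = 2.24×10^5 km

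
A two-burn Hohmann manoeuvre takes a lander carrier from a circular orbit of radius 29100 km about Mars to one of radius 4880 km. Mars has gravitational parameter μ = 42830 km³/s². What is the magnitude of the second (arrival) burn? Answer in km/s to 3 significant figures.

Δv₂ = 0.915 km/s

Semi-major axis of the transfer orbit: a_t = (29100 + 4880)/2 = 16990 km.
On the circular orbit at r = 4880 km, v_c = √(μ/r) = 2.96254 km/s.
Transfer-orbit speed at the same r (vis-viva, a = a_t): v_t = √[μ(2/r − 1/a_t)] = 3.87716 km/s.
Δv₂ = |v_t − v_c| = |3.87716 − 2.96254| = 0.9146 km/s.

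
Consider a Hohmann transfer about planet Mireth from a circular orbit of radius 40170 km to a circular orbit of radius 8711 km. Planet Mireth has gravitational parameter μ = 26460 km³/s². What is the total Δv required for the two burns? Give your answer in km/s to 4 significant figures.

The Hohmann ellipse has a_t = (r₁ + r₂)/2 = 24440.5 km.
At r₁ the circular-orbit speed is v₁ = √(μ/r₁) = 0.8116 km/s.
Transfer-orbit speed at r₁ (vis-viva equation): v_a = √[μ(2/r₁ − 1/a_t)] = 0.4845 km/s.
First burn Δv₁ = |v_a − v₁| = 0.3271 km/s.
Circular speed at r₂: v₂ = √(μ/r₂) = 1.7429 km/s.
Transfer-orbit speed at r₂: v_p = √[μ(2/r₂ − 1/a_t)] = 2.2344 km/s.
Second burn Δv₂ = |v₂ − v_p| = 0.4915 km/s.
Total Δv = Δv₁ + Δv₂ = 0.8186 km/s.

Δv = 0.8186 km/s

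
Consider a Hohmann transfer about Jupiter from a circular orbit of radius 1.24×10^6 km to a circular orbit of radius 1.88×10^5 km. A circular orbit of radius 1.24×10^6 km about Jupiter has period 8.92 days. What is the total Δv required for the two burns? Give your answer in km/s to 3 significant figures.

Δv = 13.2 km/s

From Kepler's third law T² = 4π²r³/μ at r = 1.24×10^6 km, T = 8.92 days = 8.92 × 86400 s = 7.70688×10^5 s: μ = 4π²r³/T² = 1.26727×10^8 km³/s².
Transfer-ellipse semi-major axis a_t = (r₁ + r₂)/2 = (1.240×10^6 + 1.880×10^5)/2 = 7.140×10^5 km.
Circular speed at r₁: v₁ = √(μ/r₁) = √(1.26727×10^8/1.240×10^6) = 10.109 km/s.
On the transfer ellipse at r₁, vis-viva equation gives v_a = √[μ(2/r₁ − 1/a_t)] = 5.1874 km/s.
First burn Δv₁ = |v_a − v₁| = 4.922 km/s.
Circular speed at r₂: v₂ = √(μ/r₂) = 25.963 km/s.
Transfer-orbit speed at r₂: v_p = √[μ(2/r₂ − 1/a_t)] = 34.215 km/s.
Second burn Δv₂ = |v₂ − v_p| = 8.252 km/s.
Δv = Δv₁ + Δv₂ = 4.922 + 8.252 = 13.17 km/s.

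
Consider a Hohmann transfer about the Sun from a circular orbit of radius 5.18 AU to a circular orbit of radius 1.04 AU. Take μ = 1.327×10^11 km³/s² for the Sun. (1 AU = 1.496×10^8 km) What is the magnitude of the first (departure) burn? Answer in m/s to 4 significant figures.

Δv₁ = 5519 m/s

In km: r₁ = 5.18 × 1.496×10^8 = 7.74928×10^8 km; r₂ = 1.04 × 1.496×10^8 = 1.55584×10^8 km.
The Hohmann ellipse has a_t = (r₁ + r₂)/2 = 4.65256×10^8 km.
Circular speed at r = 7.74928×10^8 km: v_c = √(μ/r) = 13.086 km/s.
Transfer-orbit speed at the same r (vis-viva, a = a_t): v_t = √[μ(2/r − 1/a_t)] = 7.5673 km/s.
Δv₁ = |v_t − v_c| = |7.5673 − 13.086| = 5.519 km/s.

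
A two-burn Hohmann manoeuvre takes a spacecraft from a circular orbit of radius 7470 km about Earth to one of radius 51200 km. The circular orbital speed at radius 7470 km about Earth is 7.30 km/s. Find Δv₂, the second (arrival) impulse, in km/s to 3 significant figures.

Δv₂ = 1.38 km/s

From the circular-orbit relation v² = μ/r at r = 7470 km: μ = v²r = (7.30)² × 7470 = 3.98076×10^5 km³/s².
Transfer-ellipse semi-major axis a_t = (r₁ + r₂)/2 = (7470 + 51200)/2 = 29335 km.
Circular speed at r = 51200 km: v_c = √(μ/r) = 2.788 km/s.
Vis-viva on the transfer ellipse at r = 51200 km gives v_t = √[μ(2/r − 1/a_t)] = 1.407 km/s.
Δv₂ = |v_t − v_c| = |1.407 − 2.788| = 1.381 km/s.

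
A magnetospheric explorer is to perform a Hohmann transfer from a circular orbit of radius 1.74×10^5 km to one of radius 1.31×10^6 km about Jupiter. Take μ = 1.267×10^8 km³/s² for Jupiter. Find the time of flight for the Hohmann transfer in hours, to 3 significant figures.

t = 49.6 hours

Semi-major axis of the transfer orbit: a_t = (1.740×10^5 + 1.310×10^6)/2 = 7.420×10^5 km.
Transfer time t = π√(a_t³/μ) = π√((7.420×10^5)³ / 1.267×10^8) = 1.784×10^5 s.
Converting: 1.784×10^5 s ÷ 3600 s/hour = 49.6 hours.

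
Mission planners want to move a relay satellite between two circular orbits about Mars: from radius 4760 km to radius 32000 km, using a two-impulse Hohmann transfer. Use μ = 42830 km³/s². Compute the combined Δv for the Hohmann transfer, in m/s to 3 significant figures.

Δv = 1530 m/s

Semi-major axis of the transfer orbit: a_t = (4760 + 32000)/2 = 18380 km.
At r₁ the circular-orbit speed is v₁ = √(μ/r₁) = 2.99965 km/s.
On the transfer ellipse at r₁, v² = μ(2/r − 1/a) gives v_p = √[μ(2/r₁ − 1/a_t)] = 3.95797 km/s.
First burn Δv₁ = |v_p − v₁| = 0.95832 km/s.
Circular speed at r₂: v₂ = √(μ/r₂) = 1.15691 km/s.
Transfer-orbit speed at r₂: v_a = √[μ(2/r₂ − 1/a_t)] = 0.588748 km/s.
Second burn Δv₂ = |v₂ − v_a| = 0.56816 km/s.
Δv = Δv₁ + Δv₂ = 0.95832 + 0.56816 = 1.526 km/s.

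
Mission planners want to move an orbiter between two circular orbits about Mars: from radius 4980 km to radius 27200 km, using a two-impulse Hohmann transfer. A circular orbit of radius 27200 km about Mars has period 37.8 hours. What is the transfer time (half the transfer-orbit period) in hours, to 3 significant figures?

From Kepler's third law T² = 4π²r³/μ at r = 27200 km, T = 37.8 hours = 37.8 × 3600 s = 1.3608×10^5 s: μ = 4π²r³/T² = 42902.0 km³/s².
Transfer-ellipse semi-major axis a_t = (r₁ + r₂)/2 = (4980 + 27200)/2 = 16090 km.
Transfer time t = π√(a_t³/μ) = π√((16090)³ / 42902.0) = 30960 s.
Converting: 30960 s ÷ 3600 s/hour = 8.60 hours.

t = 8.60 hours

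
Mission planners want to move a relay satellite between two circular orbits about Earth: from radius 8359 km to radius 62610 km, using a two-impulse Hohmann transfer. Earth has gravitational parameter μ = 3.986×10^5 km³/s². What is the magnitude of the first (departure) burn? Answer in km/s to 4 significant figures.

Δv₁ = 2.267 km/s

The Hohmann ellipse has a_t = (r₁ + r₂)/2 = 35484.5 km.
On the circular orbit at r = 8359 km, v_c = √(μ/r) = 6.9054 km/s.
Transfer-orbit speed at the same r (vis-viva, a = a_t): v_t = √[μ(2/r − 1/a_t)] = 9.1726 km/s.
Δv₁ = |v_t − v_c| = |9.1726 − 6.9054| = 2.267 km/s.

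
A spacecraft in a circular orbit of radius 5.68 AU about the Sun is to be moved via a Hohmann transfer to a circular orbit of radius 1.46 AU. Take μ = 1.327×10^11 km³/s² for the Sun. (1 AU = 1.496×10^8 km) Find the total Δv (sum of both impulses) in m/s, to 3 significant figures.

In km: r₁ = 5.68 × 1.496×10^8 = 8.49728×10^8 km; r₂ = 1.46 × 1.496×10^8 = 2.18416×10^8 km.
Semi-major axis of the transfer orbit: a_t = (8.49728×10^8 + 2.18416×10^8)/2 = 5.34072×10^8 km.
At r₁ the circular-orbit speed is v₁ = √(μ/r₁) = 12.497 km/s.
Transfer-orbit speed at r₁ (vis-viva): v_a = √[μ(2/r₁ − 1/a_t)] = 7.9917 km/s.
First burn Δv₁ = |v_a − v₁| = 4.505 km/s.
Circular speed at r₂: v₂ = √(μ/r₂) = 24.649 km/s.
Transfer-orbit speed at r₂: v_p = √[μ(2/r₂ − 1/a_t)] = 31.091 km/s.
Second burn Δv₂ = |v₂ − v_p| = 6.442 km/s.
Total Δv = Δv₁ + Δv₂ = 10.95 km/s.

Δv = 10900 m/s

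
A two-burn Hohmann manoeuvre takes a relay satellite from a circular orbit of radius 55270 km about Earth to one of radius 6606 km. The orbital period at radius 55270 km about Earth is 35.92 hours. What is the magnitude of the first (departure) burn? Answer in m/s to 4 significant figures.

Δv₁ = 1445 m/s

From Kepler's third law T² = 4π²r³/μ at r = 55270 km, T = 35.92 hours = 35.92 × 3600 s = 1.29312×10^5 s: μ = 4π²r³/T² = 3.98612×10^5 km³/s².
The Hohmann ellipse has a_t = (r₁ + r₂)/2 = 30938 km.
Circular speed at r = 55270 km: v_c = √(μ/r) = 2.686 km/s.
Transfer-orbit speed at the same r (vis-viva, a = a_t): v_t = √[μ(2/r − 1/a_t)] = 1.241 km/s.
Δv₁ = |v_t − v_c| = |1.241 − 2.686| = 1.445 km/s.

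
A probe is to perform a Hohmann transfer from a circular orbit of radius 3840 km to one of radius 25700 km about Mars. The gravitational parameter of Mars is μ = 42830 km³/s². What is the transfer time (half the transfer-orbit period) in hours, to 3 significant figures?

t = 7.57 hours

Transfer-ellipse semi-major axis a_t = (r₁ + r₂)/2 = (3840 + 25700)/2 = 14770 km.
Half the transfer-orbit period gives t = π√(a_t³/μ) = 27250 s.
Converting: 27250 s ÷ 3600 s/hour = 7.57 hours.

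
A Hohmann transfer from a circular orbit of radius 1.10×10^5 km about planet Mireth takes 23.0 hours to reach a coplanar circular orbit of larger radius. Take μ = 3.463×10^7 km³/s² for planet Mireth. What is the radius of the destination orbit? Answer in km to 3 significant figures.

Transfer time t = 23.0 hours = 82800 s, and t = π√(a_t³/μ).
So a_t = (μ t²/π²)^(1/3) = (3.463×10^7 × (82800)² / π²)^(1/3) = 2.8867×10^5 km.
Since a_t = (r₁ + r₂)/2, r₂ = 2a_t − r₁ = 2×2.8867×10^5 − 1.100×10^5 = 4.6734×10^5 km.

r₂ = 4.67×10^5 km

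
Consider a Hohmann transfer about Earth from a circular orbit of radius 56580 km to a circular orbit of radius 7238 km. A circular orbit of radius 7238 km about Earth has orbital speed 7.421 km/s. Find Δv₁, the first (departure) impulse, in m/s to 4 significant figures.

From the circular-orbit relation v² = μ/r at r = 7238 km: μ = v²r = (7.421)² × 7238 = 3.98606×10^5 km³/s².
The Hohmann ellipse has a_t = (r₁ + r₂)/2 = 31909 km.
Circular speed at r = 56580 km: v_c = √(μ/r) = 2.654 km/s.
Vis-viva on the transfer ellipse at r = 56580 km gives v_t = √[μ(2/r − 1/a_t)] = 1.264 km/s.
Δv₁ = |v_t − v_c| = |1.264 − 2.654| = 1.390 km/s.

Δv₁ = 1390 m/s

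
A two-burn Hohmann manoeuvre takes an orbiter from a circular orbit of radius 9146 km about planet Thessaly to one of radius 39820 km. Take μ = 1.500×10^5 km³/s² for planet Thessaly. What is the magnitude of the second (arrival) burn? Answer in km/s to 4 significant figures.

The Hohmann ellipse has a_t = (r₁ + r₂)/2 = 24483 km.
On the circular orbit at r = 39820 km, v_c = √(μ/r) = 1.9409 km/s.
Transfer-orbit speed at the same r (vis-viva, a = a_t): v_t = √[μ(2/r − 1/a_t)] = 1.1863 km/s.
Δv₂ = |v_t − v_c| = |1.1863 − 1.9409| = 0.7546 km/s.

Δv₂ = 0.7546 km/s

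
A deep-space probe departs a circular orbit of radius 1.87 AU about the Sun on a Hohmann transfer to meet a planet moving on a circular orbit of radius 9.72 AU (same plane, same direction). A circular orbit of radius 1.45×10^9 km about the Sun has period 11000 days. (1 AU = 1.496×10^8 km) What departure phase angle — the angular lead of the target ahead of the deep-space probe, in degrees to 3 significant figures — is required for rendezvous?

From Kepler's third law T² = 4π²r³/μ at r = 1.45×10^9 km, T = 11000 days = 11000 × 86400 s = 9.504×10^8 s: μ = 4π²r³/T² = 1.33245×10^11 km³/s².
In km: r₁ = 1.87 × 1.496×10^8 = 2.79752×10^8 km; r₂ = 9.72 × 1.496×10^8 = 1.454112×10^9 km.
Transfer-ellipse semi-major axis a_t = (r₁ + r₂)/2 = (2.79752×10^8 + 1.454112×10^9)/2 = 8.66932×10^8 km.
The half-period of the transfer ellipse is t = π√(a_t³/μ) = 2.1969×10^8 s.
Target angular speed ω₂ = √(μ/r₂³) = 6.5831×10^-9 rad/s.
Angle swept by the target during transfer: ω₂·t = 1.4462 rad = 82.86°.
Arrival is 180° from departure on the ellipse, so φ = 180° − 82.86° = 97.1°.

φ = 97.1°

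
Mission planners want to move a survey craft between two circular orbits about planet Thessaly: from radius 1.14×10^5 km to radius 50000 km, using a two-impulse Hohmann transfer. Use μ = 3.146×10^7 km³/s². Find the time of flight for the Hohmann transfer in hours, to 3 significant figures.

Semi-major axis of the transfer orbit: a_t = (1.140×10^5 + 50000)/2 = 82000 km.
Half the transfer-orbit period gives t = π√(a_t³/μ) = 13150 s.
Converting: 13150 s ÷ 3600 s/hour = 3.65 hours.

t = 3.65 hours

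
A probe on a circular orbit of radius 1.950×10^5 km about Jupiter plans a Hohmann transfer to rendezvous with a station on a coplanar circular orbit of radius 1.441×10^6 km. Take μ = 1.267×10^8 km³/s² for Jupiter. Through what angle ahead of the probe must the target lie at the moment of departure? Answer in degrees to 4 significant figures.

Semi-major axis of the transfer orbit: a_t = (1.950×10^5 + 1.441×10^6)/2 = 8.180×10^5 km.
Transfer time t = π√(a_t³/μ) = 2.064864×10^5 s.
The target's mean motion on its circular orbit is ω₂ = √(μ/r₂³) = 6.507173×10^-6 rad/s.
Angle swept by the target during transfer: ω₂·t = 1.343643 rad = 76.99°.
The probe traverses 180° on the transfer ellipse, so the target must lead by 180° − 76.99° = 103.0°.

φ = 103.0°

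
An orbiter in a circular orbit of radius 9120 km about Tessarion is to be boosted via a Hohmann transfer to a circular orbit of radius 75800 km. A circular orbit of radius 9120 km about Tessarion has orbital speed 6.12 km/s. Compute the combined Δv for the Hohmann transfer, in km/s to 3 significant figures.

From the circular-orbit relation v² = μ/r at r = 9120 km: μ = v²r = (6.12)² × 9120 = 3.41584×10^5 km³/s².
Semi-major axis of the transfer orbit: a_t = (9120 + 75800)/2 = 42460 km.
At r₁ the circular-orbit speed is v₁ = √(μ/r₁) = 6.120 km/s.
On the transfer ellipse at r₁, vis-viva equation gives v_p = √[μ(2/r₁ − 1/a_t)] = 8.177 km/s.
First burn Δv₁ = |v_p − v₁| = 2.057 km/s.
Circular speed at r₂: v₂ = √(μ/r₂) = 2.123 km/s.
Transfer-orbit speed at r₂: v_a = √[μ(2/r₂ − 1/a_t)] = 0.9838 km/s.
Second burn Δv₂ = |v₂ − v_a| = 1.139 km/s.
Δv = Δv₁ + Δv₂ = 2.057 + 1.139 = 3.196 km/s.

Δv = 3.20 km/s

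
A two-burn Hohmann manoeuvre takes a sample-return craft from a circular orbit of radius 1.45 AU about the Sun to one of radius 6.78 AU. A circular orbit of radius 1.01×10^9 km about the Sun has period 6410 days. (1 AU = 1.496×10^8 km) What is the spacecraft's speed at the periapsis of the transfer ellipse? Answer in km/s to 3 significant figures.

v = 31.7 km/s

From Kepler's third law T² = 4π²r³/μ at r = 1.01×10^9 km, T = 6410 days = 6410 × 86400 s = 5.53824×10^8 s: μ = 4π²r³/T² = 1.32611×10^11 km³/s².
In km: r₁ = 1.45 × 1.496×10^8 = 2.1692×10^8 km; r₂ = 6.78 × 1.496×10^8 = 1.014288×10^9 km.
Transfer-ellipse semi-major axis a_t = (r₁ + r₂)/2 = (2.1692×10^8 + 1.014288×10^9)/2 = 6.15604×10^8 km.
The periapsis of the transfer ellipse is at r = 2.1692×10^8 km.
From the vis-viva equation, v = √[μ(2/r − 1/a_t)] = 31.74 km/s.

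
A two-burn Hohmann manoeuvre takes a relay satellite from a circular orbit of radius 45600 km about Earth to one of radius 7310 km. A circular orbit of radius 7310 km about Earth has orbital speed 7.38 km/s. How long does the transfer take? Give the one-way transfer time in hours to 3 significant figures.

From the circular-orbit relation v² = μ/r at r = 7310 km: μ = v²r = (7.38)² × 7310 = 3.98135×10^5 km³/s².
The Hohmann ellipse has a_t = (r₁ + r₂)/2 = 26455 km.
By Kepler's third law the transfer-orbit period is T = 2π√(a_t³/μ), so t = T/2 = 21420 s.
Converting: 21420 s ÷ 3600 s/hour = 5.95 hours.

t = 5.95 hours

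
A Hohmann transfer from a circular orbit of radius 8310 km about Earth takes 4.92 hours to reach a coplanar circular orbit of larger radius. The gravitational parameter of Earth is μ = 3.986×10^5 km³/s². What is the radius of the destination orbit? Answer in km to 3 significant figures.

Transfer time t = 4.92 hours = 17712 s, and t = π√(a_t³/μ).
So a_t = (μ t²/π²)^(1/3) = (3.986×10^5 × (17712)² / π²)^(1/3) = 23313 km.
Since a_t = (r₁ + r₂)/2, r₂ = 2a_t − r₁ = 2×23313 − 8310 = 38316 km.

r₂ = 38300 km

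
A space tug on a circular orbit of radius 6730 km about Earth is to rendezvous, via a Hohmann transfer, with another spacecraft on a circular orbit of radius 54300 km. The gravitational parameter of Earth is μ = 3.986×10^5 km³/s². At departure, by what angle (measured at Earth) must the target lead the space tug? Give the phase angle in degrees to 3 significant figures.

Semi-major axis of the transfer orbit: a_t = (6730 + 54300)/2 = 30515 km.
The half-period of the transfer ellipse is t = π√(a_t³/μ) = 26525 s.
The target's mean motion on its circular orbit is ω₂ = √(μ/r₂³) = 4.9896×10^-5 rad/s.
Angle swept by the target during transfer: ω₂·t = 1.3235 rad = 75.83°.
The space tug traverses 180° on the transfer ellipse, so the target must lead by 180° − 75.83° = 104°.

φ = 104°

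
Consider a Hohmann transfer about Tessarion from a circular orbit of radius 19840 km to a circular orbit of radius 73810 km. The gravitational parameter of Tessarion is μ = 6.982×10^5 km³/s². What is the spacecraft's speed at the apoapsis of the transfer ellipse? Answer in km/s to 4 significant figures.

Transfer-ellipse semi-major axis a_t = (r₁ + r₂)/2 = (19840 + 73810)/2 = 46825 km.
The apoapsis of the transfer ellipse is at r = 73810 km.
Applying v² = μ(2/r − 1/a_t): v = 2.002 km/s.

v = 2.002 km/s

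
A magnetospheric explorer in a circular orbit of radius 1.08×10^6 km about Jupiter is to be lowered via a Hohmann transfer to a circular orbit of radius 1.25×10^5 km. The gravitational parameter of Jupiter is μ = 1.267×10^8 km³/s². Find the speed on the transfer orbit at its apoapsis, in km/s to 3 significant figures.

Semi-major axis of the transfer orbit: a_t = (1.080×10^6 + 1.250×10^5)/2 = 6.025×10^5 km.
At apoapsis, r = 1.080×10^6 km.
From the vis-viva equation, v = √[μ(2/r − 1/a_t)] = 4.933 km/s.

v = 4.93 km/s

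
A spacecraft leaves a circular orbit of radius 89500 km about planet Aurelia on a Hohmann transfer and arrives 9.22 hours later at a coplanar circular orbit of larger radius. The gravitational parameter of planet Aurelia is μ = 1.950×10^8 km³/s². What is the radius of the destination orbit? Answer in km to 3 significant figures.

r₂ = 4.69×10^5 km

Transfer time t = 9.22 hours = 33192 s, and t = π√(a_t³/μ).
So a_t = (μ t²/π²)^(1/3) = (1.950×10^8 × (33192)² / π²)^(1/3) = 2.7921×10^5 km.
Since a_t = (r₁ + r₂)/2, r₂ = 2a_t − r₁ = 2×2.7921×10^5 − 89500 = 4.6892×10^5 km.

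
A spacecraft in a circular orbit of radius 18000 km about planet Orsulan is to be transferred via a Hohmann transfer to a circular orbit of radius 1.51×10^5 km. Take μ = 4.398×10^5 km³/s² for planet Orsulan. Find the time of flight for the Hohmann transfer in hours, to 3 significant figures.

t = 32.3 hours

The Hohmann ellipse has a_t = (r₁ + r₂)/2 = 84500 km.
Transfer time t = π√(a_t³/μ) = π√((84500)³ / 4.398×10^5) = 1.164×10^5 s.
Converting: 1.164×10^5 s ÷ 3600 s/hour = 32.3 hours.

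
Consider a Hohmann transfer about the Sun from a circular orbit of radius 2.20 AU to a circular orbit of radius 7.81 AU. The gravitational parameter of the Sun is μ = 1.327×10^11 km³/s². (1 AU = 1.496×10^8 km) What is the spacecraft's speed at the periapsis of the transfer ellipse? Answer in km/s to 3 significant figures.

v = 25.1 km/s

In km: r₁ = 2.20 × 1.496×10^8 = 3.2912×10^8 km; r₂ = 7.81 × 1.496×10^8 = 1.168376×10^9 km.
Transfer-ellipse semi-major axis a_t = (r₁ + r₂)/2 = (3.2912×10^8 + 1.168376×10^9)/2 = 7.48748×10^8 km.
At periapsis, r = 3.2912×10^8 km.
From the vis-viva equation, v = √[μ(2/r − 1/a_t)] = 25.08 km/s.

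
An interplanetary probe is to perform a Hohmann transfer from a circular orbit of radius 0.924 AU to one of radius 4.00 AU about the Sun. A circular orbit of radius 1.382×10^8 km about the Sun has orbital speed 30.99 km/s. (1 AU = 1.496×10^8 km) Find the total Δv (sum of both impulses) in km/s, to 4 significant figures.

From the circular-orbit relation v² = μ/r at r = 1.382×10^8 km: μ = v²r = (30.99)² × 1.382×10^8 = 1.32725×10^11 km³/s².
In km: r₁ = 0.924 × 1.496×10^8 = 1.382304×10^8 km; r₂ = 4.00 × 1.496×10^8 = 5.984×10^8 km.
Semi-major axis of the transfer orbit: a_t = (1.382304×10^8 + 5.984×10^8)/2 = 3.683152×10^8 km.
At r₁ the circular-orbit speed is v₁ = √(μ/r₁) = 30.99 km/s.
On the transfer ellipse at r₁, vis-viva equation gives v_p = √[μ(2/r₁ − 1/a_t)] = 39.50 km/s.
First burn Δv₁ = |v_p − v₁| = 8.510 km/s.
At r₂, v₂ = √(μ/r₂) = 14.893 km/s.
Transfer-orbit speed at r₂: v_a = √[μ(2/r₂ − 1/a_t)] = 9.1237 km/s.
Second burn Δv₂ = |v₂ − v_a| = 5.769 km/s.
Total Δv = Δv₁ + Δv₂ = 14.28 km/s.

Δv = 14.28 km/s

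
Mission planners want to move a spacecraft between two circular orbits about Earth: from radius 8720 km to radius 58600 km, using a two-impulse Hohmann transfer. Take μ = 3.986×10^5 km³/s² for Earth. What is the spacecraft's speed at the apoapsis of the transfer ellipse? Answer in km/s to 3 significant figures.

Semi-major axis of the transfer orbit: a_t = (8720 + 58600)/2 = 33660 km.
The apoapsis of the transfer ellipse is at r = 58600 km.
From the vis-viva equation, v = √[μ(2/r − 1/a_t)] = 1.327 km/s.

v = 1.33 km/s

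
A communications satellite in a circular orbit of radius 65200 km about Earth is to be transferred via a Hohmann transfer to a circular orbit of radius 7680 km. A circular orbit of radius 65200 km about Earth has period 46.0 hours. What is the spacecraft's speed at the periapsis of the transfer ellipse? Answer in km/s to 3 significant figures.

From Kepler's third law T² = 4π²r³/μ at r = 65200 km, T = 46.0 hours = 46.0 × 3600 s = 1.656×10^5 s: μ = 4π²r³/T² = 3.99008×10^5 km³/s².
The Hohmann ellipse has a_t = (r₁ + r₂)/2 = 36440 km.
At periapsis, r = 7680 km.
From the vis-viva equation, v = √[μ(2/r − 1/a_t)] = 9.642 km/s.

v = 9.64 km/s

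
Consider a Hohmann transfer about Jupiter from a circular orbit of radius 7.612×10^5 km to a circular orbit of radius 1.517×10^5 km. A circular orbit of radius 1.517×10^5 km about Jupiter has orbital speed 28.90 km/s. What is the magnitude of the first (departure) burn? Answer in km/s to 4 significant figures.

From the circular-orbit relation v² = μ/r at r = 1.517×10^5 km: μ = v²r = (28.90)² × 1.517×10^5 = 1.26701×10^8 km³/s².
Semi-major axis of the transfer orbit: a_t = (7.612×10^5 + 1.517×10^5)/2 = 4.5645×10^5 km.
Circular speed at r = 7.612×10^5 km: v_c = √(μ/r) = 12.902 km/s.
Vis-viva on the transfer ellipse at r = 7.612×10^5 km gives v_t = √[μ(2/r − 1/a_t)] = 7.4377 km/s.
Δv₁ = |v_t − v_c| = |7.4377 − 12.902| = 5.464 km/s.

Δv₁ = 5.464 km/s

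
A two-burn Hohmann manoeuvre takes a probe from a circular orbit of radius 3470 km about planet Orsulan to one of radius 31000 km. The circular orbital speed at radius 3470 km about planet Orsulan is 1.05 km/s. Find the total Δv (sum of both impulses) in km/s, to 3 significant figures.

Δv = 0.552 km/s

From the circular-orbit relation v² = μ/r at r = 3470 km: μ = v²r = (1.05)² × 3470 = 3825.68 km³/s².
The Hohmann ellipse has a_t = (r₁ + r₂)/2 = 17235 km.
At r₁ the circular-orbit speed is v₁ = √(μ/r₁) = 1.0500 km/s.
Transfer-orbit speed at r₁ (vis-viva equation): v_p = √[μ(2/r₁ − 1/a_t)] = 1.4082 km/s.
First burn Δv₁ = |v_p − v₁| = 0.3582 km/s.
At r₂, v₂ = √(μ/r₂) = 0.3513 km/s.
Transfer-orbit speed at r₂: v_a = √[μ(2/r₂ − 1/a_t)] = 0.1576 km/s.
Second burn Δv₂ = |v₂ − v_a| = 0.1937 km/s.
Δv = Δv₁ + Δv₂ = 0.3582 + 0.1937 = 0.5519 km/s.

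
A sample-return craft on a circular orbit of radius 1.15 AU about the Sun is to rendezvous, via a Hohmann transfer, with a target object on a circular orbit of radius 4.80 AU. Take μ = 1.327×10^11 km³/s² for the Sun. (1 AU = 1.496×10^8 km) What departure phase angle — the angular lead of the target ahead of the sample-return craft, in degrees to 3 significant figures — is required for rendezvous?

φ = 92.2°

In km: r₁ = 1.15 × 1.496×10^8 = 1.7204×10^8 km; r₂ = 4.80 × 1.496×10^8 = 7.1808×10^8 km.
Transfer-ellipse semi-major axis a_t = (r₁ + r₂)/2 = (1.7204×10^8 + 7.1808×10^8)/2 = 4.4506×10^8 km.
The half-period of the transfer ellipse is t = π√(a_t³/μ) = 8.097×10^7 s.
The target's mean motion on its circular orbit is ω₂ = √(μ/r₂³) = 1.893×10^-8 rad/s.
Angle swept by the target during transfer: ω₂·t = 1.533 rad = 87.83°.
The sample-return craft traverses 180° on the transfer ellipse, so the target must lead by 180° − 87.83° = 92.2°.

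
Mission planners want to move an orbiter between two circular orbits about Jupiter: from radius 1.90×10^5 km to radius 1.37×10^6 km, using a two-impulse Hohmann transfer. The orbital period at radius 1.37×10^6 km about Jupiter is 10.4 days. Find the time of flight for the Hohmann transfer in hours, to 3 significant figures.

From Kepler's third law T² = 4π²r³/μ at r = 1.37×10^6 km, T = 10.4 days = 10.4 × 86400 s = 8.9856×10^5 s: μ = 4π²r³/T² = 1.25727×10^8 km³/s².
Semi-major axis of the transfer orbit: a_t = (1.900×10^5 + 1.370×10^6)/2 = 7.800×10^5 km.
Half the transfer-orbit period gives t = π√(a_t³/μ) = 1.930×10^5 s.
Converting: 1.930×10^5 s ÷ 3600 s/hour = 53.6 hours.

t = 53.6 hours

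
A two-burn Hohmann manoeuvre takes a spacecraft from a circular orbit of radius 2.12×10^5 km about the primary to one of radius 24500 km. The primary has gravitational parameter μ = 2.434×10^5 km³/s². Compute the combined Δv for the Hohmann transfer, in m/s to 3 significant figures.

Δv = 1650 m/s

Transfer-ellipse semi-major axis a_t = (r₁ + r₂)/2 = (2.120×10^5 + 24500)/2 = 1.1825×10^5 km.
At r₁ the circular-orbit speed is v₁ = √(μ/r₁) = 1.0715 km/s.
On the transfer ellipse at r₁, vis-viva gives v_a = √[μ(2/r₁ − 1/a_t)] = 0.48772 km/s.
First burn Δv₁ = |v_a − v₁| = 0.5838 km/s.
Circular speed at r₂: v₂ = √(μ/r₂) = 3.152 km/s.
Transfer-orbit speed at r₂: v_p = √[μ(2/r₂ − 1/a_t)] = 4.220 km/s.
Second burn Δv₂ = |v₂ − v_p| = 1.068 km/s.
Total Δv = Δv₁ + Δv₂ = 1.652 km/s.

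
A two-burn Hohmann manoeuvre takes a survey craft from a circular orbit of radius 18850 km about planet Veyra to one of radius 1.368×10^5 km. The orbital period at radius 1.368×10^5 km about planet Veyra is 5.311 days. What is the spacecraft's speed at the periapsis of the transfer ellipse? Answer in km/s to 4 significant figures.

From Kepler's third law T² = 4π²r³/μ at r = 1.368×10^5 km, T = 5.311 days = 5.311 × 86400 s = 4.588704×10^5 s: μ = 4π²r³/T² = 4.79996×10^5 km³/s².
Transfer-ellipse semi-major axis a_t = (r₁ + r₂)/2 = (18850 + 1.368×10^5)/2 = 77825 km.
At periapsis, r = 18850 km.
From the vis-viva equation, v = √[μ(2/r − 1/a_t)] = 6.690 km/s.

v = 6.690 km/s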